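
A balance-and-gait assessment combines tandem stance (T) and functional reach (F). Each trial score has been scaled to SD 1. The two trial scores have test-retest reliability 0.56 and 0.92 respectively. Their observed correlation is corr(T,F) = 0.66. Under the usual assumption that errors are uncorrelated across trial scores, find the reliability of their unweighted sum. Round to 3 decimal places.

0.843

Var(T+F) = 2 + 2·[0.66] = 2 + 1.32 = 3.32.
Under uncorrelated errors the observed covariances equal the true-score covariances, so only the own-variance terms attenuate.
True-score variance = [0.56 + 0.92] + 1.32 = 1.48 + 1.32 = 2.8.
Reliability = 2.8 / 3.32 = 0.843.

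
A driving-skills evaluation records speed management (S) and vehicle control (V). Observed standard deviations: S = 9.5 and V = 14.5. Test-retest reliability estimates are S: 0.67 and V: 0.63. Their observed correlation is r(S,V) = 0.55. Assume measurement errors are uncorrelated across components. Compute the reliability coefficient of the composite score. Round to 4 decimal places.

0.7620

Var(S+V) = 9.5² + 14.5² + 2·[9.5·14.5·0.55] = 300.5 + 151.525 = 452.025.
Because errors are independent across components, Cov(Tᵢ,Tⱼ) = Cov(Xᵢ,Xⱼ); the off-diagonal part of the true-score variance is the same as above.
True-score variance = [9.5²·0.67 + 14.5²·0.63] + 151.525 = 192.925 + 151.525 = 344.45.
Reliability = 344.45 / 452.025 = 0.7620.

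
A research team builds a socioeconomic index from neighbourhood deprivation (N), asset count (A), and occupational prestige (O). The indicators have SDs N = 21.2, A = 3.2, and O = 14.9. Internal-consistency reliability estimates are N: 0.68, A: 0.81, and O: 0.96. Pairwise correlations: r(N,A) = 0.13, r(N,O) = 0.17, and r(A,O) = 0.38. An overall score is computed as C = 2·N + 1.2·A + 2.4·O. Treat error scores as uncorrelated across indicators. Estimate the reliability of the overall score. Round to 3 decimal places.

Var(C) = 2²·21.2² + 1.2²·3.2² + 2.4²·14.9² + 2·[2.4·21.2·3.2·0.13 + 4.8·21.2·14.9·0.17 + 2.88·3.2·14.9·0.38] = 3091.28 + 662.21 = 3753.49.
Under uncorrelated errors the observed covariances equal the true-score covariances, so only the own-variance terms attenuate.
True-score variance = [2²·21.2²·0.68 + 1.2²·3.2²·0.81 + 2.4²·14.9²·0.96] + 662.21 = 2462.05 + 662.21 = 3124.26.
Reliability = 3124.26 / 3753.49 = 0.832.

0.832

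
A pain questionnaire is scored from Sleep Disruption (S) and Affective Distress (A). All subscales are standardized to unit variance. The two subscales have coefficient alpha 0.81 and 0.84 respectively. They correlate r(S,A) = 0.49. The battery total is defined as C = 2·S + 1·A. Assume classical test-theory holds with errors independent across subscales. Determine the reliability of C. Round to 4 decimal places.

0.8678

Var(C) = 2² + 1 + 2·[2·0.49] = 5 + 1.96 = 6.96.
Because errors are independent across components, Cov(Tᵢ,Tⱼ) = Cov(Xᵢ,Xⱼ); the off-diagonal part of the true-score variance is the same as above.
True-score variance = [2²·0.81 + 0.84] + 1.96 = 4.08 + 1.96 = 6.04.
Reliability = 6.04 / 6.96 = 0.8678.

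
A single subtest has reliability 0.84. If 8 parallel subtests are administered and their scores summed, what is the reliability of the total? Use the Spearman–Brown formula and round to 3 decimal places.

0.977

ρ_k = kρ / (1 + (k−1)ρ) = 8·0.84 / (1 + 7·0.84) = 6.720 / 6.880 = 0.977.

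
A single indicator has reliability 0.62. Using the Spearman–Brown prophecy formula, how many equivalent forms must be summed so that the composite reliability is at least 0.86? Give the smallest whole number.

4

k ≥ ρ*(1−ρ₁)/(ρ₁(1−ρ*)) = 0.86·0.38 / (0.62·0.14) = 3.765.
Smallest integer k = 4.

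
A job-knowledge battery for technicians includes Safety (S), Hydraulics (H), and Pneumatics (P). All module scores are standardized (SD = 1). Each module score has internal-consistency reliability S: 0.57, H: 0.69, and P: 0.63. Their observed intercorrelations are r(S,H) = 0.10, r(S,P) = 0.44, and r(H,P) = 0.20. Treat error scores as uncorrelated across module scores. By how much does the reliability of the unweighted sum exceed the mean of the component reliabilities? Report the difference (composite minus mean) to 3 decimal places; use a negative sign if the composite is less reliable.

Var(sum) = 3 + 1.48 = 4.48; true-score variance = 1.89 + 1.48 = 3.37; composite reliability = 0.7522.
Mean component reliability = 0.6300.
Difference = 0.7522 − 0.6300 = 0.122.

0.122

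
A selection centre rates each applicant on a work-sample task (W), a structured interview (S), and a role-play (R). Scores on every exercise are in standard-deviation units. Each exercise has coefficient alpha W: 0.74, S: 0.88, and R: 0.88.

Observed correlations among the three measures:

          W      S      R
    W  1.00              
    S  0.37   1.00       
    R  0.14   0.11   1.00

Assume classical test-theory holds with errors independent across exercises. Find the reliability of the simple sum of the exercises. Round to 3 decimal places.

0.882

Var(W+S+R) = 3 + 2·[0.37 + 0.14 + 0.11] = 3 + 1.24 = 4.24.
With uncorrelated errors the cross-covariances are all true-score covariance, so they carry over unchanged; only the diagonal terms shrink to ρᵢσᵢ².
True-score variance = [0.74 + 0.88 + 0.88] + 1.24 = 2.5 + 1.24 = 3.74.
Reliability = 3.74 / 4.24 = 0.882.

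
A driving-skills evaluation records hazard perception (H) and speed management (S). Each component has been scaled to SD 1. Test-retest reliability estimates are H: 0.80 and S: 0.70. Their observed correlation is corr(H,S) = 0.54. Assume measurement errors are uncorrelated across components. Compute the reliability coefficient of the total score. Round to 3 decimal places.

0.838

Var(H+S) = 2 + 2·[0.54] = 2 + 1.08 = 3.08.
With uncorrelated errors the cross-covariances are all true-score covariance, so they carry over unchanged; only the diagonal terms shrink to ρᵢσᵢ².
True-score variance = [0.80 + 0.70] + 1.08 = 1.5 + 1.08 = 2.58.
Reliability = 2.58 / 3.08 = 0.838.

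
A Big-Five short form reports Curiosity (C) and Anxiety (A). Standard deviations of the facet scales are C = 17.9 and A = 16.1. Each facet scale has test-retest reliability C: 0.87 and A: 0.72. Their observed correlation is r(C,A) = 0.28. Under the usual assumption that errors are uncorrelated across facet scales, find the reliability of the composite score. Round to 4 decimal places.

Var(C+A) = 17.9² + 16.1² + 2·[17.9·16.1·0.28] = 579.62 + 161.386 = 741.006.
Because errors are independent across components, Cov(Tᵢ,Tⱼ) = Cov(Xᵢ,Xⱼ); the off-diagonal part of the true-score variance is the same as above.
True-score variance = [17.9²·0.87 + 16.1²·0.72] + 161.386 = 465.388 + 161.386 = 626.774.
Reliability = 626.774 / 741.006 = 0.8458.

0.8458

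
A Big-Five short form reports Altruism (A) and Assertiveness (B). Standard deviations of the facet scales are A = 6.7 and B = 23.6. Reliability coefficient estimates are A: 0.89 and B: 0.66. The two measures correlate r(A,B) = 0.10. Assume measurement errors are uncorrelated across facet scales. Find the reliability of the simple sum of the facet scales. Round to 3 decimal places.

Var(A+B) = 6.7² + 23.6² + 2·[6.7·23.6·0.10] = 601.85 + 31.624 = 633.474.
With uncorrelated errors the cross-covariances are all true-score covariance, so they carry over unchanged; only the diagonal terms shrink to ρᵢσᵢ².
True-score variance = [6.7²·0.89 + 23.6²·0.66] + 31.624 = 407.546 + 31.624 = 439.17.
Reliability = 439.17 / 633.474 = 0.693.

0.693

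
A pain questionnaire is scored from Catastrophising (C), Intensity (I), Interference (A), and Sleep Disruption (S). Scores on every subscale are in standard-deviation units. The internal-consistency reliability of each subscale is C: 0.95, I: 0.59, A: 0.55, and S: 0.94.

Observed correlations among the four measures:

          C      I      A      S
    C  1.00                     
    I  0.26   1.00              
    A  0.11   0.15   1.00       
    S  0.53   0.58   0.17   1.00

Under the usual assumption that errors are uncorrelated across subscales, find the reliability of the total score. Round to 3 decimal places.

0.872

Var(C+I+A+S) = 4 + 2·[0.26 + 0.11 + 0.53 + 0.15 + 0.58 + 0.17] = 4 + 3.6 = 7.6.
With uncorrelated errors the cross-covariances are all true-score covariance, so they carry over unchanged; only the diagonal terms shrink to ρᵢσᵢ².
True-score variance = [0.95 + 0.59 + 0.55 + 0.94] + 3.6 = 3.03 + 3.6 = 6.63.
Reliability = 6.63 / 7.6 = 0.872.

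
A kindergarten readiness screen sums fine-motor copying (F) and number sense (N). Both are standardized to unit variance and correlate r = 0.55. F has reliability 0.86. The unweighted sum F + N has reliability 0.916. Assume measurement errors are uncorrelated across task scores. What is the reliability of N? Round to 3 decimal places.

Var(F+N) = 2 + 2·0.55 = 3.100.
True-score variance = ρ_F + ρ_N + 2·0.55, so 0.916 = (0.86 + ρ_N + 1.10) / 3.100.
ρ_N = 0.916·3.100 − 0.86 − 1.10 = 0.880.

0.880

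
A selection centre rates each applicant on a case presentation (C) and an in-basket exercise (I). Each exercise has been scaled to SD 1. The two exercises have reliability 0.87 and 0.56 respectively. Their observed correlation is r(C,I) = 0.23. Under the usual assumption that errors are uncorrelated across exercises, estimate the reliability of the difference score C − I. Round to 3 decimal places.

0.630

Var(C−I) = 1 + 1 − 2·0.23 = 2 − 0.46 = 1.54.
Under uncorrelated errors the observed covariances equal the true-score covariances, so only the own-variance terms attenuate.
True-score variance = [0.87 + 0.56] − 0.46 = 1.43 − 0.46 = 0.97.
Reliability = 0.97 / 1.54 = 0.630.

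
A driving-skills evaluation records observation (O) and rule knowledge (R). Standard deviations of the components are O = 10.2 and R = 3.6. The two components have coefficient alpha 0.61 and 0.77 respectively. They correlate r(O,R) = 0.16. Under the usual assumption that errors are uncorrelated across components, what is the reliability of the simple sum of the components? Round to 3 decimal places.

Var(O+R) = 10.2² + 3.6² + 2·[10.2·3.6·0.16] = 117 + 11.7504 = 128.75.
Because errors are independent across components, Cov(Tᵢ,Tⱼ) = Cov(Xᵢ,Xⱼ); the off-diagonal part of the true-score variance is the same as above.
True-score variance = [10.2²·0.61 + 3.6²·0.77] + 11.7504 = 73.4436 + 11.7504 = 85.194.
Reliability = 85.194 / 128.75 = 0.662.

0.662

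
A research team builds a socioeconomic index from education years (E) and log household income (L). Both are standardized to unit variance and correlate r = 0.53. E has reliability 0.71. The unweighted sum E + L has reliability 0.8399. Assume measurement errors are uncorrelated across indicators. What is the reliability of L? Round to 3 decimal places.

Var(E+L) = 2 + 2·0.53 = 3.060.
True-score variance = ρ_E + ρ_L + 2·0.53, so 0.8399 = (0.71 + ρ_L + 1.06) / 3.060.
ρ_L = 0.8399·3.060 − 0.71 − 1.06 = 0.800.

0.800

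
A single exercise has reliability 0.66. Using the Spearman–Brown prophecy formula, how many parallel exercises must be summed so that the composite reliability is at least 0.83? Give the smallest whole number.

3

k ≥ ρ*(1−ρ₁)/(ρ₁(1−ρ*)) = 0.83·0.34 / (0.66·0.17) = 2.515.
Smallest integer k = 3.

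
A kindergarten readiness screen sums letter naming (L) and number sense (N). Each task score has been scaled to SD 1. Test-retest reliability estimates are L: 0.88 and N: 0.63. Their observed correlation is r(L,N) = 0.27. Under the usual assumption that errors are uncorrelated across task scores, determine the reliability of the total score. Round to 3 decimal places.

0.807

Var(L+N) = 2 + 2·[0.27] = 2 + 0.54 = 2.54.
With uncorrelated errors the cross-covariances are all true-score covariance, so they carry over unchanged; only the diagonal terms shrink to ρᵢσᵢ².
True-score variance = [0.88 + 0.63] + 0.54 = 1.51 + 0.54 = 2.05.
Reliability = 2.05 / 2.54 = 0.807.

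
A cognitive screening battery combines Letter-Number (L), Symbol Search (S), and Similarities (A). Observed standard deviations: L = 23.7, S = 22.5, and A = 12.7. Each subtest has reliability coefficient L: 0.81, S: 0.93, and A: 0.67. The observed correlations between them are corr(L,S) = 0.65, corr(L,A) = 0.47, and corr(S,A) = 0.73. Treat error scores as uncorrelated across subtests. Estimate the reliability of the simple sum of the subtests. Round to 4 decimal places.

Var(L+S+A) = 23.7² + 22.5² + 12.7² + 2·[23.7·22.5·0.65 + 23.7·12.7·0.47 + 22.5·12.7·0.73] = 1229.23 + 1393.35 = 2622.58.
Under uncorrelated errors the observed covariances equal the true-score covariances, so only the own-variance terms attenuate.
True-score variance = [23.7²·0.81 + 22.5²·0.93 + 12.7²·0.67] + 1393.35 = 1033.85 + 1393.35 = 2427.2.
Reliability = 2427.2 / 2622.58 = 0.9255.

0.9255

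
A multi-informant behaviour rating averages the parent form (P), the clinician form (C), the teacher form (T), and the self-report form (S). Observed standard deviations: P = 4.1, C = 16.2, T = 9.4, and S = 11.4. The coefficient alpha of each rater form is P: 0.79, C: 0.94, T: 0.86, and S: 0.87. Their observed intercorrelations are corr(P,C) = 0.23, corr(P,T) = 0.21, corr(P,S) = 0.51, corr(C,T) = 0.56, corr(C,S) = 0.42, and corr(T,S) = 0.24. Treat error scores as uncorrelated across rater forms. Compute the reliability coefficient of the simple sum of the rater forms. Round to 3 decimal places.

Var(P+C+T+S) = 4.1² + 16.2² + 9.4² + 11.4² + 2·[4.1·16.2·0.23 + 4.1·9.4·0.21 + 4.1·11.4·0.51 + 16.2·9.4·0.56 + 16.2·11.4·0.42 + 9.4·11.4·0.24] = 497.57 + 471.536 = 969.106.
Under uncorrelated errors the observed covariances equal the true-score covariances, so only the own-variance terms attenuate.
True-score variance = [4.1²·0.79 + 16.2²·0.94 + 9.4²·0.86 + 11.4²·0.87] + 471.536 = 449.028 + 471.536 = 920.565.
Reliability = 920.565 / 969.106 = 0.950.

0.950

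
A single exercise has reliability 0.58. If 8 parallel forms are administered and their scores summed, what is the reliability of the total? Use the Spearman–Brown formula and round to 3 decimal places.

ρ_k = kρ / (1 + (k−1)ρ) = 8·0.58 / (1 + 7·0.58) = 4.640 / 5.060 = 0.917.

0.917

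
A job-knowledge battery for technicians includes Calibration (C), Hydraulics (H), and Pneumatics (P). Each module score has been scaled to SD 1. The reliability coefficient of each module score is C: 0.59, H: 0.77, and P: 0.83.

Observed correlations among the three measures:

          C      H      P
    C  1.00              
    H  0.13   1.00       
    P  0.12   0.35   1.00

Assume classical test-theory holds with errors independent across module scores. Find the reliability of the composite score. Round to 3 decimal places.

0.807

Var(C+H+P) = 3 + 2·[0.13 + 0.12 + 0.35] = 3 + 1.2 = 4.2.
With uncorrelated errors the cross-covariances are all true-score covariance, so they carry over unchanged; only the diagonal terms shrink to ρᵢσᵢ².
True-score variance = [0.59 + 0.77 + 0.83] + 1.2 = 2.19 + 1.2 = 3.39.
Reliability = 3.39 / 4.2 = 0.807.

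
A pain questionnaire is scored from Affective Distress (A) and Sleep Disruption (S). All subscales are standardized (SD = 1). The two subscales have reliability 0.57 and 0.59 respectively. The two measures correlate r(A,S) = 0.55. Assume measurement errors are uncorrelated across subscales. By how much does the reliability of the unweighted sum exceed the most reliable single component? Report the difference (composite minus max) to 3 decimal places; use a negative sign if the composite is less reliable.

0.139

Var(sum) = 2 + 1.1 = 3.1; true-score variance = 1.16 + 1.1 = 2.26; composite reliability = 0.7290.
Max component reliability = 0.5900.
Difference = 0.7290 − 0.5900 = 0.139.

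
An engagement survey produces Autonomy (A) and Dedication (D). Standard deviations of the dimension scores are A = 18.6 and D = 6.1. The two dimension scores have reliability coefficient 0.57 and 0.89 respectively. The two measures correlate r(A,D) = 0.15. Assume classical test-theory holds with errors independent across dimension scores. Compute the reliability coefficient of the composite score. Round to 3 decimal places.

Var(A+D) = 18.6² + 6.1² + 2·[18.6·6.1·0.15] = 383.17 + 34.038 = 417.208.
Under uncorrelated errors the observed covariances equal the true-score covariances, so only the own-variance terms attenuate.
True-score variance = [18.6²·0.57 + 6.1²·0.89] + 34.038 = 230.314 + 34.038 = 264.352.
Reliability = 264.352 / 417.208 = 0.634.

0.634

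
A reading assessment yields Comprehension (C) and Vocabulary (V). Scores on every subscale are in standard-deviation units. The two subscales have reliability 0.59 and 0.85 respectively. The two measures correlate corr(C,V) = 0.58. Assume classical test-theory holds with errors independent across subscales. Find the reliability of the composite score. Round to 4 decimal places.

Var(C+V) = 2 + 2·[0.58] = 2 + 1.16 = 3.16.
Under uncorrelated errors the observed covariances equal the true-score covariances, so only the own-variance terms attenuate.
True-score variance = [0.59 + 0.85] + 1.16 = 1.44 + 1.16 = 2.6.
Reliability = 2.6 / 3.16 = 0.8228.

0.8228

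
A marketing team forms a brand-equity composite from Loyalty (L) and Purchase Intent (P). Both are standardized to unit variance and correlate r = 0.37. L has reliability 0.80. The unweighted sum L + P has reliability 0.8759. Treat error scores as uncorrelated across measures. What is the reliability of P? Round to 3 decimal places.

0.860

Var(L+P) = 2 + 2·0.37 = 2.740.
True-score variance = ρ_L + ρ_P + 2·0.37, so 0.8759 = (0.80 + ρ_P + 0.74) / 2.740.
ρ_P = 0.8759·2.740 − 0.80 − 0.74 = 0.860.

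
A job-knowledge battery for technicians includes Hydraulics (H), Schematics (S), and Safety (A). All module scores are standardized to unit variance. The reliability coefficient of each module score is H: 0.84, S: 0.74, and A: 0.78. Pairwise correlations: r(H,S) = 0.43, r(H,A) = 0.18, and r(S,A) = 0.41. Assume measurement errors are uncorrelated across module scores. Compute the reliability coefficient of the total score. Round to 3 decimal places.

Var(H+S+A) = 3 + 2·[0.43 + 0.18 + 0.41] = 3 + 2.04 = 5.04.
Because errors are independent across components, Cov(Tᵢ,Tⱼ) = Cov(Xᵢ,Xⱼ); the off-diagonal part of the true-score variance is the same as above.
True-score variance = [0.84 + 0.74 + 0.78] + 2.04 = 2.36 + 2.04 = 4.4.
Reliability = 4.4 / 5.04 = 0.873.

0.873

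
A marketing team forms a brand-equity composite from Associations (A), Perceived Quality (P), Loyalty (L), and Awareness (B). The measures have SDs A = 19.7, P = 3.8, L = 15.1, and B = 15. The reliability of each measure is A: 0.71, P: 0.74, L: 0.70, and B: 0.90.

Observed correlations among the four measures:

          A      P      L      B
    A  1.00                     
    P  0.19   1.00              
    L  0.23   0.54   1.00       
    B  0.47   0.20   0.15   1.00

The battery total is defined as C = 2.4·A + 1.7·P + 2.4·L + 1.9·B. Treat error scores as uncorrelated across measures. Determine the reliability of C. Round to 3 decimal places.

Var(C) = 2.4²·19.7² + 1.7²·3.8² + 2.4²·15.1² + 1.9²·15² + 2·[4.08·19.7·3.8·0.19 + 5.76·19.7·15.1·0.23 + 4.56·19.7·15·0.47 + 4.08·3.8·15.1·0.54 + 3.23·3.8·15·0.20 + 4.56·15.1·15·0.15] = 4402.72 + 2807.21 = 7209.92.
Under uncorrelated errors the observed covariances equal the true-score covariances, so only the own-variance terms attenuate.
True-score variance = [2.4²·19.7²·0.71 + 1.7²·3.8²·0.74 + 2.4²·15.1²·0.70 + 1.9²·15²·0.90] + 2807.21 = 3268.38 + 2807.21 = 6075.58.
Reliability = 6075.58 / 7209.92 = 0.843.

0.843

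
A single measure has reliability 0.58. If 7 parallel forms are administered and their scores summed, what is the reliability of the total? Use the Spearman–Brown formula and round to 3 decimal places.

0.906

ρ_k = kρ / (1 + (k−1)ρ) = 7·0.58 / (1 + 6·0.58) = 4.060 / 4.480 = 0.906.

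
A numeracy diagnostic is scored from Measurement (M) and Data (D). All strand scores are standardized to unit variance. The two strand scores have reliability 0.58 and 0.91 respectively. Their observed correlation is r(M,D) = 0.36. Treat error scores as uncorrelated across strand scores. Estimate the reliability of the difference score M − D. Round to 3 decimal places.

Var(M−D) = 1 + 1 − 2·0.36 = 2 − 0.72 = 1.28.
With uncorrelated errors the cross-covariances are all true-score covariance, so they carry over unchanged; only the diagonal terms shrink to ρᵢσᵢ².
True-score variance = [0.58 + 0.91] − 0.72 = 1.49 − 0.72 = 0.77.
Reliability = 0.77 / 1.28 = 0.602.

0.602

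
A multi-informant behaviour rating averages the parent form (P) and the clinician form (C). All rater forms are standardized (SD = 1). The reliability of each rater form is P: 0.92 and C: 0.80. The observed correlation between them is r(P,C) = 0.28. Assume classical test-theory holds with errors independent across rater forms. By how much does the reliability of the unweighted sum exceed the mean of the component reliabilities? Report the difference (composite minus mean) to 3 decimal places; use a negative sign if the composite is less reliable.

0.031

Var(sum) = 2 + 0.56 = 2.56; true-score variance = 1.72 + 0.56 = 2.28; composite reliability = 0.8906.
Mean component reliability = 0.8600.
Difference = 0.8906 − 0.8600 = 0.031.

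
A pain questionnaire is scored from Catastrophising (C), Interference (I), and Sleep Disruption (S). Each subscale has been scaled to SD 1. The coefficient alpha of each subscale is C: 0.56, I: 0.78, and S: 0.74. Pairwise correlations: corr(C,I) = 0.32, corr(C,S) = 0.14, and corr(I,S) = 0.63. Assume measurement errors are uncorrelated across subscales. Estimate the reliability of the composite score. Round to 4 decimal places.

0.8224

Var(C+I+S) = 3 + 2·[0.32 + 0.14 + 0.63] = 3 + 2.18 = 5.18.
Because errors are independent across components, Cov(Tᵢ,Tⱼ) = Cov(Xᵢ,Xⱼ); the off-diagonal part of the true-score variance is the same as above.
True-score variance = [0.56 + 0.78 + 0.74] + 2.18 = 2.08 + 2.18 = 4.26.
Reliability = 4.26 / 5.18 = 0.8224.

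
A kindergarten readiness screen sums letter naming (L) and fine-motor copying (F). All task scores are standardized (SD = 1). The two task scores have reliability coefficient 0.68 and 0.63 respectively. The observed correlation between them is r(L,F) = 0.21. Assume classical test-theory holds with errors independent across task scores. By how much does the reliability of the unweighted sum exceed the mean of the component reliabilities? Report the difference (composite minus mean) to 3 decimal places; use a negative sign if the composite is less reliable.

0.060

Var(sum) = 2 + 0.42 = 2.42; true-score variance = 1.31 + 0.42 = 1.73; composite reliability = 0.7149.
Mean component reliability = 0.6550.
Difference = 0.7149 − 0.6550 = 0.060.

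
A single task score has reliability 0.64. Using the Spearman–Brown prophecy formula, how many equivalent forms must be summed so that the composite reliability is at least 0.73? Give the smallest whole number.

2

k ≥ ρ*(1−ρ₁)/(ρ₁(1−ρ*)) = 0.73·0.36 / (0.64·0.27) = 1.521.
Smallest integer k = 2.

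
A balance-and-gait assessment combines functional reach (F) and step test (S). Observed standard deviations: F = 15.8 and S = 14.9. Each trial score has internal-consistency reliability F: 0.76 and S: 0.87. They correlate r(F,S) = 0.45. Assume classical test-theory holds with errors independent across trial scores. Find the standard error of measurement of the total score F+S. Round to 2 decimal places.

Var(total) = 471.65 + 211.878 = 683.528.
True-score variance = 382.875 + 211.878 = 594.753, so reliability = 0.8701.
Error variance = 683.528 − 594.753 = 88.7749; SEM = √88.7749 = 9.42.

9.42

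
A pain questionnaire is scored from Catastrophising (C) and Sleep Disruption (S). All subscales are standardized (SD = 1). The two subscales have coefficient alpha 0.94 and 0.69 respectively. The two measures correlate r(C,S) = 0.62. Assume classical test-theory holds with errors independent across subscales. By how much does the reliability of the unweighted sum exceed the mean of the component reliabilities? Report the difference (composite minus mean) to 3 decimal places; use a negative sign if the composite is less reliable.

0.071

Var(sum) = 2 + 1.24 = 3.24; true-score variance = 1.63 + 1.24 = 2.87; composite reliability = 0.8858.
Mean component reliability = 0.8150.
Difference = 0.8858 − 0.8150 = 0.071.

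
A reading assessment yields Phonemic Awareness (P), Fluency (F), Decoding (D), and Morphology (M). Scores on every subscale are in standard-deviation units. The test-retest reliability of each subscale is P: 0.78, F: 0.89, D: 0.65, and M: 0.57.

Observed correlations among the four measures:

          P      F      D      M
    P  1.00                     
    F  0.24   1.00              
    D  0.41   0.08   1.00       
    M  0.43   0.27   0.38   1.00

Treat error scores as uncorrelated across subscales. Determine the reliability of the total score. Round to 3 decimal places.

0.854

Var(P+F+D+M) = 4 + 2·[0.24 + 0.41 + 0.43 + 0.08 + 0.27 + 0.38] = 4 + 3.62 = 7.62.
Under uncorrelated errors the observed covariances equal the true-score covariances, so only the own-variance terms attenuate.
True-score variance = [0.78 + 0.89 + 0.65 + 0.57] + 3.62 = 2.89 + 3.62 = 6.51.
Reliability = 6.51 / 7.62 = 0.854.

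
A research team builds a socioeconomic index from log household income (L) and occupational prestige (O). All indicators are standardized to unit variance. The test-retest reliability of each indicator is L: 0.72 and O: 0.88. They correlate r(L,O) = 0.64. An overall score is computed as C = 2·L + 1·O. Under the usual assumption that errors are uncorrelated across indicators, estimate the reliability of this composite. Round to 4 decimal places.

0.8360

Var(C) = 2² + 1 + 2·[2·0.64] = 5 + 2.56 = 7.56.
With uncorrelated errors the cross-covariances are all true-score covariance, so they carry over unchanged; only the diagonal terms shrink to ρᵢσᵢ².
True-score variance = [2²·0.72 + 0.88] + 2.56 = 3.76 + 2.56 = 6.32.
Reliability = 6.32 / 7.56 = 0.8360.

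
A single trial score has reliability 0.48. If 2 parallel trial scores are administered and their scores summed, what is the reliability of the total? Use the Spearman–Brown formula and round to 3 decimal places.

ρ_k = kρ / (1 + (k−1)ρ) = 2·0.48 / (1 + 1·0.48) = 0.960 / 1.480 = 0.649.

0.649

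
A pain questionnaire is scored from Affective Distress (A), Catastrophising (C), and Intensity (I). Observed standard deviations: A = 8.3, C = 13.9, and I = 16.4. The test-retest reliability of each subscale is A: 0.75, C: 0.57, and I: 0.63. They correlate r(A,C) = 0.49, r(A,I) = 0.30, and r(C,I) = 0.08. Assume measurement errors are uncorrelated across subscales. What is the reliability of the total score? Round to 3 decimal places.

Var(A+C+I) = 8.3² + 13.9² + 16.4² + 2·[8.3·13.9·0.49 + 8.3·16.4·0.30 + 13.9·16.4·0.08] = 531.06 + 231.208 = 762.268.
Because errors are independent across components, Cov(Tᵢ,Tⱼ) = Cov(Xᵢ,Xⱼ); the off-diagonal part of the true-score variance is the same as above.
True-score variance = [8.3²·0.75 + 13.9²·0.57 + 16.4²·0.63] + 231.208 = 331.242 + 231.208 = 562.45.
Reliability = 562.45 / 762.268 = 0.738.

0.738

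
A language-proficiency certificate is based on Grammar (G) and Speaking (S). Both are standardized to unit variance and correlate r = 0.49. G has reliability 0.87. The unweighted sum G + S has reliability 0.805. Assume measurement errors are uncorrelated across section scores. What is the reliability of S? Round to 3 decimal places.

0.549

Var(G+S) = 2 + 2·0.49 = 2.980.
True-score variance = ρ_G + ρ_S + 2·0.49, so 0.805 = (0.87 + ρ_S + 0.98) / 2.980.
ρ_S = 0.805·2.980 − 0.87 − 0.98 = 0.549.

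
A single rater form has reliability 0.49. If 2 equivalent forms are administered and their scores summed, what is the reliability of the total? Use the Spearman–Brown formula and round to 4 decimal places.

0.6577

ρ_k = kρ / (1 + (k−1)ρ) = 2·0.49 / (1 + 1·0.49) = 0.980 / 1.490 = 0.6577.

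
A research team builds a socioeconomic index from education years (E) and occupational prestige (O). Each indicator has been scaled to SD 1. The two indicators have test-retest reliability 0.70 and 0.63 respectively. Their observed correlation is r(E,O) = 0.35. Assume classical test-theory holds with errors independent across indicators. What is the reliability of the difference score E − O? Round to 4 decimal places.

0.4846

Var(E−O) = 1 + 1 − 2·0.35 = 2 − 0.7 = 1.3.
With uncorrelated errors the cross-covariances are all true-score covariance, so they carry over unchanged; only the diagonal terms shrink to ρᵢσᵢ².
True-score variance = [0.70 + 0.63] − 0.7 = 1.33 − 0.7 = 0.63.
Reliability = 0.63 / 1.3 = 0.4846.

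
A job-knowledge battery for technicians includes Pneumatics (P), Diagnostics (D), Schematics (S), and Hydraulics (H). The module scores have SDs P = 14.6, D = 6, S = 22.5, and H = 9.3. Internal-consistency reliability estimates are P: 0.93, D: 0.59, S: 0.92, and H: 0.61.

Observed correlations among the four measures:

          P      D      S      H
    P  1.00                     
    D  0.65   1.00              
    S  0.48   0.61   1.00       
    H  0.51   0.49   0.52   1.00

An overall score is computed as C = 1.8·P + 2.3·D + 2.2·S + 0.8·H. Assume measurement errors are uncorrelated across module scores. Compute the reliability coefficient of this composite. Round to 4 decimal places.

Var(C) = 1.8²·14.6² + 2.3²·6² + 2.2²·22.5² + 0.8²·9.3² + 2·[4.14·14.6·6·0.65 + 3.96·14.6·22.5·0.48 + 1.44·14.6·9.3·0.51 + 5.06·6·22.5·0.61 + 1.84·6·9.3·0.49 + 1.76·22.5·9.3·0.52] = 3386.68 + 3236.73 = 6623.42.
With uncorrelated errors the cross-covariances are all true-score covariance, so they carry over unchanged; only the diagonal terms shrink to ρᵢσᵢ².
True-score variance = [1.8²·14.6²·0.93 + 2.3²·6²·0.59 + 2.2²·22.5²·0.92 + 0.8²·9.3²·0.61] + 3236.73 = 3042.65 + 3236.73 = 6279.38.
Reliability = 6279.38 / 6623.42 = 0.9481.

0.9481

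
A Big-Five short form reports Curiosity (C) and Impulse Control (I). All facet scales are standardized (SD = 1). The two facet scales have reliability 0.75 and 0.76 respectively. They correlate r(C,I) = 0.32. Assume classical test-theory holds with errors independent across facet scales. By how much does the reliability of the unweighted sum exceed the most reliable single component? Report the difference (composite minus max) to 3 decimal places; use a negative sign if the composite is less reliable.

0.054

Var(sum) = 2 + 0.64 = 2.64; true-score variance = 1.51 + 0.64 = 2.15; composite reliability = 0.8144.
Max component reliability = 0.7600.
Difference = 0.8144 − 0.7600 = 0.054.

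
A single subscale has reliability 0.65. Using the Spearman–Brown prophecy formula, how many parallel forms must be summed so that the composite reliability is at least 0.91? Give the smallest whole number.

k ≥ ρ*(1−ρ₁)/(ρ₁(1−ρ*)) = 0.91·0.35 / (0.65·0.09) = 5.444.
Smallest integer k = 6.

6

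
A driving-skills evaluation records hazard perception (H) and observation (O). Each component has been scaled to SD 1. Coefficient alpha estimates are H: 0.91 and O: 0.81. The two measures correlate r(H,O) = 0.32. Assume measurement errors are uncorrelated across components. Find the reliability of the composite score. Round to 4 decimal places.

0.8939

Var(H+O) = 2 + 2·[0.32] = 2 + 0.64 = 2.64.
Under uncorrelated errors the observed covariances equal the true-score covariances, so only the own-variance terms attenuate.
True-score variance = [0.91 + 0.81] + 0.64 = 1.72 + 0.64 = 2.36.
Reliability = 2.36 / 2.64 = 0.8939.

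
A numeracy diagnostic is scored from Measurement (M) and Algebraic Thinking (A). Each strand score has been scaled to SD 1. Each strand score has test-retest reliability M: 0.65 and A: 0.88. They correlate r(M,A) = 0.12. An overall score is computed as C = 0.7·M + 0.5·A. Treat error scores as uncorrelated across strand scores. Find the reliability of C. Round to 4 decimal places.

Var(C) = 0.7² + 0.5² + 2·[0.35·0.12] = 0.74 + 0.084 = 0.824.
Because errors are independent across components, Cov(Tᵢ,Tⱼ) = Cov(Xᵢ,Xⱼ); the off-diagonal part of the true-score variance is the same as above.
True-score variance = [0.7²·0.65 + 0.5²·0.88] + 0.084 = 0.5385 + 0.084 = 0.6225.
Reliability = 0.6225 / 0.824 = 0.7555.

0.7555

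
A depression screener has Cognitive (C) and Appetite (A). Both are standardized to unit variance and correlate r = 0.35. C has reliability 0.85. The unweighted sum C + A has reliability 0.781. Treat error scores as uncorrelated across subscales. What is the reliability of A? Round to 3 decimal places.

Var(C+A) = 2 + 2·0.35 = 2.700.
True-score variance = ρ_C + ρ_A + 2·0.35, so 0.781 = (0.85 + ρ_A + 0.70) / 2.700.
ρ_A = 0.781·2.700 − 0.85 − 0.70 = 0.559.

0.559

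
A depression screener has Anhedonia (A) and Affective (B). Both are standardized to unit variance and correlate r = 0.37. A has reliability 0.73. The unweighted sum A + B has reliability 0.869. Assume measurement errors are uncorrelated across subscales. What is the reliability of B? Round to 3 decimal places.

0.911

Var(A+B) = 2 + 2·0.37 = 2.740.
True-score variance = ρ_A + ρ_B + 2·0.37, so 0.869 = (0.73 + ρ_B + 0.74) / 2.740.
ρ_B = 0.869·2.740 − 0.73 − 0.74 = 0.911.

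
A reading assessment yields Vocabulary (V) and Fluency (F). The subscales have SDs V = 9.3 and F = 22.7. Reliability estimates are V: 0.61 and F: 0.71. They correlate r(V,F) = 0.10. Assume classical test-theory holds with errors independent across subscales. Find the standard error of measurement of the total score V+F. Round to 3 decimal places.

Var(total) = 601.78 + 42.222 = 644.002.
True-score variance = 418.615 + 42.222 = 460.837, so reliability = 0.7156.
Error variance = 644.002 − 460.837 = 183.165; SEM = √183.165 = 13.534.

13.534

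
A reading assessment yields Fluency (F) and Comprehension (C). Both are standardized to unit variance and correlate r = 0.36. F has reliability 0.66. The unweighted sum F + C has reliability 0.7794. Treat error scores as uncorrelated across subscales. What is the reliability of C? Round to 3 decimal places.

0.740

Var(F+C) = 2 + 2·0.36 = 2.720.
True-score variance = ρ_F + ρ_C + 2·0.36, so 0.7794 = (0.66 + ρ_C + 0.72) / 2.720.
ρ_C = 0.7794·2.720 − 0.66 − 0.72 = 0.740.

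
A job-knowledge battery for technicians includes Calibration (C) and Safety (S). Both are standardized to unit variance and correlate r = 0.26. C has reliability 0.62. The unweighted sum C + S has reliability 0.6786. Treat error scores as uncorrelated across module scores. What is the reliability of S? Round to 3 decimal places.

Var(C+S) = 2 + 2·0.26 = 2.520.
True-score variance = ρ_C + ρ_S + 2·0.26, so 0.6786 = (0.62 + ρ_S + 0.52) / 2.520.
ρ_S = 0.6786·2.520 − 0.62 − 0.52 = 0.570.

0.570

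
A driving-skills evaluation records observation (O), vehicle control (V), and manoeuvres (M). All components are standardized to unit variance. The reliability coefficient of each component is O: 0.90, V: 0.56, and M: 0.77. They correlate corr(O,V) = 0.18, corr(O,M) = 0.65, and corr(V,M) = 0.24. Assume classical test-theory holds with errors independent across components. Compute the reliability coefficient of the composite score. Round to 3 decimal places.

Var(O+V+M) = 3 + 2·[0.18 + 0.65 + 0.24] = 3 + 2.14 = 5.14.
With uncorrelated errors the cross-covariances are all true-score covariance, so they carry over unchanged; only the diagonal terms shrink to ρᵢσᵢ².
True-score variance = [0.90 + 0.56 + 0.77] + 2.14 = 2.23 + 2.14 = 4.37.
Reliability = 4.37 / 5.14 = 0.850.

0.850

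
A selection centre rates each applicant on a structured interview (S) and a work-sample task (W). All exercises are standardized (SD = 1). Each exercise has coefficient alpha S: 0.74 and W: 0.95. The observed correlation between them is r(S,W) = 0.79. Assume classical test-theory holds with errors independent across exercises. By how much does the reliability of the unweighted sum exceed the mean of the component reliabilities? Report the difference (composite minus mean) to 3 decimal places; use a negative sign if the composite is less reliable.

Var(sum) = 2 + 1.58 = 3.58; true-score variance = 1.69 + 1.58 = 3.27; composite reliability = 0.9134.
Mean component reliability = 0.8450.
Difference = 0.9134 − 0.8450 = 0.068.

0.068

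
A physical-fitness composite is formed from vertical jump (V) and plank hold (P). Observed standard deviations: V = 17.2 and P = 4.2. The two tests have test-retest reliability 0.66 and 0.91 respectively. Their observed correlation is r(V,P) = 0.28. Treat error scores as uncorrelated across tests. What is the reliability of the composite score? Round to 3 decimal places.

Var(V+P) = 17.2² + 4.2² + 2·[17.2·4.2·0.28] = 313.48 + 40.4544 = 353.934.
Because errors are independent across components, Cov(Tᵢ,Tⱼ) = Cov(Xᵢ,Xⱼ); the off-diagonal part of the true-score variance is the same as above.
True-score variance = [17.2²·0.66 + 4.2²·0.91] + 40.4544 = 211.307 + 40.4544 = 251.761.
Reliability = 251.761 / 353.934 = 0.711.

0.711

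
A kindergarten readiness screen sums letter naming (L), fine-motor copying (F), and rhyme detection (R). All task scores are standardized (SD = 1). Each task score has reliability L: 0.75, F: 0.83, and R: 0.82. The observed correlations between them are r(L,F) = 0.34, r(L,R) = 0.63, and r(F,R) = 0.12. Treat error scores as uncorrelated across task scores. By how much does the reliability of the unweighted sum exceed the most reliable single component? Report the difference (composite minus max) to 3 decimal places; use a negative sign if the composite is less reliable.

0.054

Var(sum) = 3 + 2.18 = 5.18; true-score variance = 2.4 + 2.18 = 4.58; composite reliability = 0.8842.
Max component reliability = 0.8300.
Difference = 0.8842 − 0.8300 = 0.054.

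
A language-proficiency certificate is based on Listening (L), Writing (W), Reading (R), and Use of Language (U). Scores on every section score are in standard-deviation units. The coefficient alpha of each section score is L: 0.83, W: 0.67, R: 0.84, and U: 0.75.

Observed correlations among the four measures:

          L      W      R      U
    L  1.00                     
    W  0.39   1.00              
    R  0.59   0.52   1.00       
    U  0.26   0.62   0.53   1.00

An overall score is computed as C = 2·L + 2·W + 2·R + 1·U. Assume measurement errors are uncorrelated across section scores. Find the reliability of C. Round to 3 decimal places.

0.906

Var(C) = 2² + 2² + 2² + 1 + 2·[4·0.39 + 4·0.59 + 2·0.26 + 4·0.52 + 2·0.62 + 2·0.53] = 13 + 17.64 = 30.64.
Because errors are independent across components, Cov(Tᵢ,Tⱼ) = Cov(Xᵢ,Xⱼ); the off-diagonal part of the true-score variance is the same as above.
True-score variance = [2²·0.83 + 2²·0.67 + 2²·0.84 + 0.75] + 17.64 = 10.11 + 17.64 = 27.75.
Reliability = 27.75 / 30.64 = 0.906.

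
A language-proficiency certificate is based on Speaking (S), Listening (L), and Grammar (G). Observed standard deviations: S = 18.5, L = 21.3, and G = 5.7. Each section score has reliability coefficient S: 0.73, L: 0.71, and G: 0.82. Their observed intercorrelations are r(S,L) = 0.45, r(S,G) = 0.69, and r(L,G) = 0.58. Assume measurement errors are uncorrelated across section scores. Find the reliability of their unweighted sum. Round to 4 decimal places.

0.8436

Var(S+L+G) = 18.5² + 21.3² + 5.7² + 2·[18.5·21.3·0.45 + 18.5·5.7·0.69 + 21.3·5.7·0.58] = 828.43 + 641.002 = 1469.43.
Because errors are independent across components, Cov(Tᵢ,Tⱼ) = Cov(Xᵢ,Xⱼ); the off-diagonal part of the true-score variance is the same as above.
True-score variance = [18.5²·0.73 + 21.3²·0.71 + 5.7²·0.82] + 641.002 = 598.604 + 641.002 = 1239.61.
Reliability = 1239.61 / 1469.43 = 0.8436.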